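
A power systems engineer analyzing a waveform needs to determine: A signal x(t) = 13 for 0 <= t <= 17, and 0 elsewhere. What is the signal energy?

Energy = integral of |x(t)|^2 dt over the signal duration
= 13^2 * 17 = 169 * 17 = 2873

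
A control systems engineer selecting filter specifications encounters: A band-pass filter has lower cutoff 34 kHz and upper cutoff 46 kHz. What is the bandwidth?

Bandwidth = f_high - f_low
= 46 kHz - 34 kHz = 12 kHz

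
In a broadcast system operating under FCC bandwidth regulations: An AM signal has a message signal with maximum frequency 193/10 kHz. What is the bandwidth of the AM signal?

In AM (double-sideband), the bandwidth is twice the message frequency.
BW = 2 * f_m = 2 * 193/10 kHz = 193/5 kHz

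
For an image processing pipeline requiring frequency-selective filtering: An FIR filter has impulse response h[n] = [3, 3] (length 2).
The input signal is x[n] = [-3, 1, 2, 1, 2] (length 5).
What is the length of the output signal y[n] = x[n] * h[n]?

For linear convolution, the output length is:
len(y) = len(x) + len(h) - 1 = 5 + 2 - 1 = 6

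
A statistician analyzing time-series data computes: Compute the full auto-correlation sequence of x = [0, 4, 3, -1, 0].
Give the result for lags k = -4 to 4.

r_xx[k] = sum_m x[m]*x[m+k], indexed from 0, for k = -4 to 4:
  r_xx[-4] = x[4]*x[0] = 0
  r_xx[-3] = x[3]*x[0] + x[4]*x[1] = 0
  r_xx[-2] = x[2]*x[0] + x[3]*x[1] + x[4]*x[2] = -4
  r_xx[-1] = x[1]*x[0] + x[2]*x[1] + x[3]*x[2] + x[4]*x[3] = 9
  r_xx[0] = x[0]*x[0] + x[1]*x[1] + x[2]*x[2] + x[3]*x[3] + x[4]*x[4] = 26
  r_xx[1] = x[0]*x[1] + x[1]*x[2] + x[2]*x[3] + x[3]*x[4] = 9
  r_xx[2] = x[0]*x[2] + x[1]*x[3] + x[2]*x[4] = -4
  r_xx[3] = x[0]*x[3] + x[1]*x[4] = 0
  r_xx[4] = x[0]*x[4] = 0
r_xx = [0, 0, -4, 9, 26, 9, -4, 0, 0]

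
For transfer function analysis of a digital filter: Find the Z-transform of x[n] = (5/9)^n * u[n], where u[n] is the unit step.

The Z-transform of a^n * u[n] is z/(z-a) for |z| > |a|.
Here a = 5/9, so X(z) = z/(z - (5/9)) = 9z/(9z - 5)
ROC: |z| > 5/9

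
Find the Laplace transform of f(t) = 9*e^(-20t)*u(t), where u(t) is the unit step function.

Standard Laplace transform pair:
e^(-at)*u(t) <-> 1/(s+a)
With a = 20: L{9*e^(-20t)*u(t)} = 9/(s+20), ROC: Re(s) > -20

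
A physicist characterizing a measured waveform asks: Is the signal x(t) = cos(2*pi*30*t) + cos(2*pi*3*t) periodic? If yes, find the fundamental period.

f1 = 30 Hz, f2 = 3 Hz
Period T1 = 1/30, T2 = 1/3
Ratio T1/T2 = 3/30, which is rational.
The signal is periodic with fundamental period T = 1/GCD(30,3) = 1/3 s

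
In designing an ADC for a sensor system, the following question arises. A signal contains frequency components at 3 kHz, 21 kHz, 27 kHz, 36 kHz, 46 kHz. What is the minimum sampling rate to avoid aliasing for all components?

The highest frequency component is f_max = 46 kHz.
Nyquist rate = 2 * f_max = 2 * 46 kHz = 92 kHz.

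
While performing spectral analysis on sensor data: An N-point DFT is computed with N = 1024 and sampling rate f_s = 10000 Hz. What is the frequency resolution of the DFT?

DFT frequency resolution = f_s / N
= 10000 / 1024 = 625/64 Hz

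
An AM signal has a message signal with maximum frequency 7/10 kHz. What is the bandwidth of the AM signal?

In AM (double-sideband), the bandwidth is twice the message frequency.
BW = 2 * f_m = 2 * 7/10 kHz = 7/5 kHz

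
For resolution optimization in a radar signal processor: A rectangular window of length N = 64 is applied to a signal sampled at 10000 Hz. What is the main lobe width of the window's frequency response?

For a rectangular window of length N,
the main lobe width in frequency is 2*f_s/N.
= 2*10000/64 = 625/2 Hz
This determines the minimum frequency separation for resolving two sinusoids.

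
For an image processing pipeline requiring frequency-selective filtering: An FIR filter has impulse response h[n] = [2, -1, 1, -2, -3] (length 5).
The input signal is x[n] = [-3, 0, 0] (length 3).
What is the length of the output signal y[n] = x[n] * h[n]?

For linear convolution, the output length is:
len(y) = len(x) + len(h) - 1 = 3 + 5 - 1 = 7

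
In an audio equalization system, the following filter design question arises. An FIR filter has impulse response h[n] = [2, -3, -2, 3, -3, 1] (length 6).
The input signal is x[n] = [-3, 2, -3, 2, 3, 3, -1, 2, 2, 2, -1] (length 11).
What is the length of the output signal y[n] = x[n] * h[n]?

For linear convolution, the output length is:
len(y) = len(x) + len(h) - 1 = 11 + 6 - 1 = 16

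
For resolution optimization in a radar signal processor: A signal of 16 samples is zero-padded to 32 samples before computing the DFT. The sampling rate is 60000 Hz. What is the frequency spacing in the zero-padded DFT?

Original DFT: N = 16, resolution = f_s/N = 60000/16 = 3750 Hz
Zero-padded DFT: N = 32, resolution = f_s/N = 60000/32 = 1875 Hz
Zero-padding interpolates the spectrum (finer frequency grid)
but does NOT improve the true spectral resolution (ability to resolve close frequencies).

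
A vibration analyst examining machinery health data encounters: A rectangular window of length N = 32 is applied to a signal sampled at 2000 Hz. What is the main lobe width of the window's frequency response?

For a rectangular window of length N,
the main lobe width in frequency is 2*f_s/N.
= 2*2000/32 = 125 Hz
This determines the minimum frequency separation for resolving two sinusoids.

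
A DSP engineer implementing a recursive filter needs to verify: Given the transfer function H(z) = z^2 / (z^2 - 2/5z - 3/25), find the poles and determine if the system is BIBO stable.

Poles are roots of the denominator: z^2 - 2/5z - 3/25 = 0.
Quadratic formula: z = [-(-2/5) +/- sqrt((-2/5)^2 - 4*(-3/25))] / 2
Discriminant = 4/25 + 12/25 = 16/25; sqrt = 4/5.
z = (2/5 +/- 4/5) / 2 => z = 3/5 or z = -1/5.
|p1| = 3/5, |p2| = 1/5.
For BIBO stability, all poles must lie inside the unit circle (|p| < 1).
System is STABLE since both |p| < 1.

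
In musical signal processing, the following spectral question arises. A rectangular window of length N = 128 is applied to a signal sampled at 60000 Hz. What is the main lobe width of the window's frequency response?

For a rectangular window of length N,
the main lobe width in frequency is 2*f_s/N.
= 2*60000/128 = 1875/2 Hz
This determines the minimum frequency separation for resolving two sinusoids.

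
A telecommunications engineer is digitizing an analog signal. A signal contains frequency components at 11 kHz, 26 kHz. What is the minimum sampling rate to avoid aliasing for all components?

The highest frequency component is f_max = 26 kHz.
Nyquist rate = 2 * f_max = 2 * 26 kHz = 52 kHz.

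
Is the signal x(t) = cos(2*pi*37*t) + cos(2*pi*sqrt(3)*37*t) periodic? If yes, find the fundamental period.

f1 = 37 Hz, f2 = 37*sqrt(3) Hz
Ratio f2/f1 = sqrt(3), which is irrational.
Since the frequency ratio is irrational, no common period exists.
The signal is not periodic.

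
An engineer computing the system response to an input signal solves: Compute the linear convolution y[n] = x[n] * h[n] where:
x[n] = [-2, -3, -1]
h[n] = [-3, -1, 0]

y[n] = sum_k x[k]*h[n-k]. Output length = len(x) + len(h) - 1 = 3 + 3 - 1 = 5.
y[0] = -2*-3 = 6
y[1] = -3*-3 + -2*-1 = 11
y[2] = -1*-3 + -3*-1 + -2*0 = 6
y[3] = -1*-1 + -3*0 = 1
y[4] = -1*0 = 0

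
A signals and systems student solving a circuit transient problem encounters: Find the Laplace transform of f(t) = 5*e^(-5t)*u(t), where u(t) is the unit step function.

Standard Laplace transform pair:
e^(-at)*u(t) <-> 1/(s+a)
With a = 5: L{5*e^(-5t)*u(t)} = 5/(s+5), ROC: Re(s) > -5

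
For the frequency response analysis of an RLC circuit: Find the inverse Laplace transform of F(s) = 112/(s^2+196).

Standard pair: w/(s^2+w^2) <-> sin(wt)*u(t)
Recognize w^2 = 196, so w = 14; numerator 112 = 8*14.
f(t) = 8*sin(14t)*u(t)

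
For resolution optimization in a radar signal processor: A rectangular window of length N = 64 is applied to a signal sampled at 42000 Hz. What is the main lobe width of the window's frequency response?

For a rectangular window of length N,
the main lobe width in frequency is 2*f_s/N.
= 2*42000/64 = 2625/2 Hz
This determines the minimum frequency separation for resolving two sinusoids.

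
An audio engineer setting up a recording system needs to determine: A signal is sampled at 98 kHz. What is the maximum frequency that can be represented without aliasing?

The maximum frequency that can be represented without aliasing
is the Nyquist frequency: f_max = f_s / 2 = 98 kHz / 2 = 49 kHz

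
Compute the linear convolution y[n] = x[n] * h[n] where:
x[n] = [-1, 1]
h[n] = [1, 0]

y[n] = sum_k x[k]*h[n-k]. Output length = len(x) + len(h) - 1 = 2 + 2 - 1 = 3.
y[0] = -1*1 = -1
y[1] = 1*1 + -1*0 = 1
y[2] = 1*0 = 0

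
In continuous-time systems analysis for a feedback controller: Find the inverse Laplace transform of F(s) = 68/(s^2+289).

Standard pair: w/(s^2+w^2) <-> sin(wt)*u(t)
Recognize w^2 = 289, so w = 17; numerator 68 = 4*17.
f(t) = 4*sin(17t)*u(t)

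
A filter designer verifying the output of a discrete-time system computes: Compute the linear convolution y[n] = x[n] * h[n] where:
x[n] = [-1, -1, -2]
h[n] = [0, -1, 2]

y[n] = sum_k x[k]*h[n-k]. Output length = len(x) + len(h) - 1 = 3 + 3 - 1 = 5.
y[0] = -1*0 = 0
y[1] = -1*0 + -1*-1 = 1
y[2] = -2*0 + -1*-1 + -1*2 = -1
y[3] = -2*-1 + -1*2 = 0
y[4] = -2*2 = -4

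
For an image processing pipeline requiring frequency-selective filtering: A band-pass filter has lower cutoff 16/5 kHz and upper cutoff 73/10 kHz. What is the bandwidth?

Bandwidth = f_high - f_low
= 73/10 kHz - 16/5 kHz = 41/10 kHz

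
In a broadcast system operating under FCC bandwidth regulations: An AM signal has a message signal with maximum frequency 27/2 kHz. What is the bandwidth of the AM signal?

In AM (double-sideband), the bandwidth is twice the message frequency.
BW = 2 * f_m = 2 * 27/2 kHz = 27 kHz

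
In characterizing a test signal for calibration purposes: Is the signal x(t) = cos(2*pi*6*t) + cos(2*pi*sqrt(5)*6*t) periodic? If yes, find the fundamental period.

f1 = 6 Hz, f2 = 6*sqrt(5) Hz
Ratio f2/f1 = sqrt(5), which is irrational.
Since the frequency ratio is irrational, no common period exists.
The signal is not periodic.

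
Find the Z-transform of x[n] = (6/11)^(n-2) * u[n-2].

Time-shifting property: if X(z) = Z{x[n]}, then Z{x[n-d]} = z^(-d) * X(z)
X(z) = z/(z - 6/11) for x[n] = (6/11)^n * u[n]
Z{x[n-2]} = z^(-2) * z/(z - 6/11) = z^(-1)/(z - 6/11)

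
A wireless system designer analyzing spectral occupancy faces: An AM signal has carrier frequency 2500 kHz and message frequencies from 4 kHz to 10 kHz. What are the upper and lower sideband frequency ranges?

Upper sideband (USB) = fc + [fm_low, fm_high] = 2500 + [4, 10] = [2504, 2510] kHz
Lower sideband (LSB) = fc - [fm_high, fm_low] = 2500 - [10, 4] = [2490, 2496] kHz
Total occupied spectrum: 2490 kHz to 2510 kHz (plus carrier at 2500 kHz)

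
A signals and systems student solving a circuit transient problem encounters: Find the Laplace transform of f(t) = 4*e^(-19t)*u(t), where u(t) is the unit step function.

Standard Laplace transform pair:
e^(-at)*u(t) <-> 1/(s+a)
With a = 19: L{4*e^(-19t)*u(t)} = 4/(s+19), ROC: Re(s) > -19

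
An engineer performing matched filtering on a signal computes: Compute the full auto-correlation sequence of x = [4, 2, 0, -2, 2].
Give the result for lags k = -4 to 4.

r_xx[k] = sum_m x[m]*x[m+k], indexed from 0, for k = -4 to 4:
  r_xx[-4] = x[4]*x[0] = 8
  r_xx[-3] = x[3]*x[0] + x[4]*x[1] = -4
  r_xx[-2] = x[2]*x[0] + x[3]*x[1] + x[4]*x[2] = -4
  r_xx[-1] = x[1]*x[0] + x[2]*x[1] + x[3]*x[2] + x[4]*x[3] = 4
  r_xx[0] = x[0]*x[0] + x[1]*x[1] + x[2]*x[2] + x[3]*x[3] + x[4]*x[4] = 28
  r_xx[1] = x[0]*x[1] + x[1]*x[2] + x[2]*x[3] + x[3]*x[4] = 4
  r_xx[2] = x[0]*x[2] + x[1]*x[3] + x[2]*x[4] = -4
  r_xx[3] = x[0]*x[3] + x[1]*x[4] = -4
  r_xx[4] = x[0]*x[4] = 8
r_xx = [8, -4, -4, 4, 28, 4, -4, -4, 8]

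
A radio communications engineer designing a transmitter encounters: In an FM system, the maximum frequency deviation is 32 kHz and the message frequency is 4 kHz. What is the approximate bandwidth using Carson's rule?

Carson's rule: BW = 2*(delta_f + f_m)
= 2*(32 + 4) kHz = 72 kHz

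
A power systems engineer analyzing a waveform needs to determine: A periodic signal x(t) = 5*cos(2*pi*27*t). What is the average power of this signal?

Average power of A*cos(wt) is A^2/2.
P = 5^2 / 2 = 25/2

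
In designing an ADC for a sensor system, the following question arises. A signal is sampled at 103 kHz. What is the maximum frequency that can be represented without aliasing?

The maximum frequency that can be represented without aliasing
is the Nyquist frequency: f_max = f_s / 2 = 103 kHz / 2 = 103/2 kHz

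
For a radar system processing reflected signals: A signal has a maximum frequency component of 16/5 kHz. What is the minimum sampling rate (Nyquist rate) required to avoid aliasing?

By the Nyquist-Shannon sampling theorem,
the minimum sampling rate (Nyquist rate) must be at least 2 * f_max.
Nyquist rate = 2 * 16/5 kHz = 32/5 kHz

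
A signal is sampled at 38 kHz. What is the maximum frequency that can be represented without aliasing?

The maximum frequency that can be represented without aliasing
is the Nyquist frequency: f_max = f_s / 2 = 38 kHz / 2 = 19 kHz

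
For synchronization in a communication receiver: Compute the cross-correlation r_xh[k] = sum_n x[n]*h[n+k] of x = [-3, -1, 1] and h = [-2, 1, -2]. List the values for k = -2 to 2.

Both sequences indexed from 0 and zero outside their support.
Lags with overlap: k = -2 to 2.
  r_xh[-2] = x[2]*h[0] = -2
  r_xh[-1] = x[1]*h[0] + x[2]*h[1] = 3
  r_xh[0] = x[0]*h[0] + x[1]*h[1] + x[2]*h[2] = 3
  r_xh[1] = x[0]*h[1] + x[1]*h[2] = -1
  r_xh[2] = x[0]*h[2] = 6
r_xh = [-2, 3, 3, -1, 6] (for k = -2, ..., 2)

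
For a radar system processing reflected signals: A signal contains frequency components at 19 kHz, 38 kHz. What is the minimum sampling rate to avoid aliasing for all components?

The highest frequency component is f_max = 38 kHz.
Nyquist rate = 2 * f_max = 2 * 38 kHz = 76 kHz.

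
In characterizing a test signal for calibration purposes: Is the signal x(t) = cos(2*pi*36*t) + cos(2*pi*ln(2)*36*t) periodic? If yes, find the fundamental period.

f1 = 36 Hz, f2 = 36*ln(2) Hz
Ratio f2/f1 = ln(2), which is irrational.
Since the frequency ratio is irrational, no common period exists.
The signal is not periodic.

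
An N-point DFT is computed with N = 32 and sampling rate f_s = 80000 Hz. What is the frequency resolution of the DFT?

DFT frequency resolution = f_s / N
= 80000 / 32 = 2500 Hz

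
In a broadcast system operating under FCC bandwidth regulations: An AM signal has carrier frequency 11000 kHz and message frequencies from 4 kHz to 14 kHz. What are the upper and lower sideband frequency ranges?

Upper sideband (USB) = fc + [fm_low, fm_high] = 11000 + [4, 14] = [11004, 11014] kHz
Lower sideband (LSB) = fc - [fm_high, fm_low] = 11000 - [14, 4] = [10986, 10996] kHz
Total occupied spectrum: 10986 kHz to 11014 kHz (plus carrier at 11000 kHz)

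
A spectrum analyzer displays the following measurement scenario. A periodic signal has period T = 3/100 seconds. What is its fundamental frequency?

The fundamental frequency is the reciprocal of the period.
f = 1/T = 1/(3/100) = 100/3 Hz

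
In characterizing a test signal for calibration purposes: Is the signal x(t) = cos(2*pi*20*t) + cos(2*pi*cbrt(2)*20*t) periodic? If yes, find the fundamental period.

f1 = 20 Hz, f2 = 20*cbrt(2) Hz
Ratio f2/f1 = cbrt(2), which is irrational.
Since the frequency ratio is irrational, no common period exists.
The signal is not periodic.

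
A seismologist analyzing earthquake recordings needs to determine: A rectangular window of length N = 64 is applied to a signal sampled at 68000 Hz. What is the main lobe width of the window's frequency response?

For a rectangular window of length N,
the main lobe width in frequency is 2*f_s/N.
= 2*68000/64 = 2125 Hz
This determines the minimum frequency separation for resolving two sinusoids.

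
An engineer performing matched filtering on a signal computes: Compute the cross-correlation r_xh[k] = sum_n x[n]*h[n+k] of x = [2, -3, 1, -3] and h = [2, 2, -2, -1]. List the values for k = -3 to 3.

Both sequences indexed from 0 and zero outside their support.
Lags with overlap: k = -3 to 3.
  r_xh[-3] = x[3]*h[0] = -6
  r_xh[-2] = x[2]*h[0] + x[3]*h[1] = -4
  r_xh[-1] = x[1]*h[0] + x[2]*h[1] + x[3]*h[2] = 2
  r_xh[0] = x[0]*h[0] + x[1]*h[1] + x[2]*h[2] + x[3]*h[3] = -1
  r_xh[1] = x[0]*h[1] + x[1]*h[2] + x[2]*h[3] = 9
  r_xh[2] = x[0]*h[2] + x[1]*h[3] = -1
  r_xh[3] = x[0]*h[3] = -2
r_xh = [-6, -4, 2, -1, 9, -1, -2] (for k = -3, ..., 3)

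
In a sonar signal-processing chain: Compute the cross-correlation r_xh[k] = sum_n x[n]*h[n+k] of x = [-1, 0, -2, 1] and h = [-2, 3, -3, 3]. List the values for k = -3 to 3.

Both sequences indexed from 0 and zero outside their support.
Lags with overlap: k = -3 to 3.
  r_xh[-3] = x[3]*h[0] = -2
  r_xh[-2] = x[2]*h[0] + x[3]*h[1] = 7
  r_xh[-1] = x[1]*h[0] + x[2]*h[1] + x[3]*h[2] = -9
  r_xh[0] = x[0]*h[0] + x[1]*h[1] + x[2]*h[2] + x[3]*h[3] = 11
  r_xh[1] = x[0]*h[1] + x[1]*h[2] + x[2]*h[3] = -9
  r_xh[2] = x[0]*h[2] + x[1]*h[3] = 3
  r_xh[3] = x[0]*h[3] = -3
r_xh = [-2, 7, -9, 11, -9, 3, -3] (for k = -3, ..., 3)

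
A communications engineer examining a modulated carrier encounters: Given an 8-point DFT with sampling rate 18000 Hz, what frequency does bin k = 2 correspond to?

The frequency of DFT bin k is: f_k = k * f_s / N
f_2 = 2 * 18000 / 8 = 4500 Hz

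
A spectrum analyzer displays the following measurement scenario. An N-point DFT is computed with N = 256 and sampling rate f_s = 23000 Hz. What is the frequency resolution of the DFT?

DFT frequency resolution = f_s / N
= 23000 / 256 = 2875/32 Hz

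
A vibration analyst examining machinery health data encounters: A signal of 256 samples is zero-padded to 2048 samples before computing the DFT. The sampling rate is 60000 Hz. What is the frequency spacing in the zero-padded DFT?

Original DFT: N = 256, resolution = f_s/N = 60000/256 = 1875/8 Hz
Zero-padded DFT: N = 2048, resolution = f_s/N = 60000/2048 = 1875/64 Hz
Zero-padding interpolates the spectrum (finer frequency grid)
but does NOT improve the true spectral resolution (ability to resolve close frequencies).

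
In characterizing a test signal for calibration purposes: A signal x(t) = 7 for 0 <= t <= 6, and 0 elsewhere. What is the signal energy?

Energy = integral of |x(t)|^2 dt over the signal duration
= 7^2 * 6 = 49 * 6 = 294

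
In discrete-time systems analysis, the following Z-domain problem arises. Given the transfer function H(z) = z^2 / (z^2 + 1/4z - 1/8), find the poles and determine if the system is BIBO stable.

Poles are roots of the denominator: z^2 + 1/4z - 1/8 = 0.
Quadratic formula: z = [-(1/4) +/- sqrt((1/4)^2 - 4*(-1/8))] / 2
Discriminant = 1/16 + 1/2 = 9/16; sqrt = 3/4.
z = (-1/4 +/- 3/4) / 2 => z = 1/4 or z = -1/2.
|p1| = 1/2, |p2| = 1/4.
For BIBO stability, all poles must lie inside the unit circle (|p| < 1).
System is STABLE since both |p| < 1.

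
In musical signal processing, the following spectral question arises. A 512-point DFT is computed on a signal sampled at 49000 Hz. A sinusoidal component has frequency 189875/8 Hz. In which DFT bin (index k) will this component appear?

DFT frequency resolution = f_s/N = 49000/512 = 6125/64 Hz
Bin index k = f_signal / resolution = 189875/8 / 6125/64 = 248
The signal frequency 189875/8 Hz falls in DFT bin k = 248.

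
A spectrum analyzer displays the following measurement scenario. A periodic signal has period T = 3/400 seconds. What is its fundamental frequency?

The fundamental frequency is the reciprocal of the period.
f = 1/T = 1/(3/400) = 400/3 Hz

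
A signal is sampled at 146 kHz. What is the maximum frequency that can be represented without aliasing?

The maximum frequency that can be represented without aliasing
is the Nyquist frequency: f_max = f_s / 2 = 146 kHz / 2 = 73 kHz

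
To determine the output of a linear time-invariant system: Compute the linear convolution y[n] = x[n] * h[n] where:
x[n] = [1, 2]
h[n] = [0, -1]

y[n] = sum_k x[k]*h[n-k]. Output length = len(x) + len(h) - 1 = 2 + 2 - 1 = 3.
y[0] = 1*0 = 0
y[1] = 2*0 + 1*-1 = -1
y[2] = 2*-1 = -2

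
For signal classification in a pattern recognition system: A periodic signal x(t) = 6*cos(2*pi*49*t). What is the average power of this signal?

Average power of A*cos(wt) is A^2/2.
P = 6^2 / 2 = 36/2 = 18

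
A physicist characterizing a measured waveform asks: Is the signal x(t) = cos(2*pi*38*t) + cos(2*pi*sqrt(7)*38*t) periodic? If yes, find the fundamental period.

f1 = 38 Hz, f2 = 38*sqrt(7) Hz
Ratio f2/f1 = sqrt(7), which is irrational.
Since the frequency ratio is irrational, no common period exists.
The signal is not periodic.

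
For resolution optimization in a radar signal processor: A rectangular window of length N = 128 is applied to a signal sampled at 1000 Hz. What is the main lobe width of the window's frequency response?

For a rectangular window of length N,
the main lobe width in frequency is 2*f_s/N.
= 2*1000/128 = 125/8 Hz
This determines the minimum frequency separation for resolving two sinusoids.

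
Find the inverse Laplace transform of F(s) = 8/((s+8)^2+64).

Standard pair: w/((s+a)^2+w^2) <-> e^(-at)*sin(wt)*u(t)
With a=8, w=8: f(t) = e^(-8t)*sin(8t)*u(t)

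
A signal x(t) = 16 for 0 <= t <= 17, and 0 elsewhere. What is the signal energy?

Energy = integral of |x(t)|^2 dt over the signal duration
= 16^2 * 17 = 256 * 17 = 4352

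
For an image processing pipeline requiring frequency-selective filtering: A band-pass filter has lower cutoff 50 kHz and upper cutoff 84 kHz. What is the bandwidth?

Bandwidth = f_high - f_low
= 84 kHz - 50 kHz = 34 kHz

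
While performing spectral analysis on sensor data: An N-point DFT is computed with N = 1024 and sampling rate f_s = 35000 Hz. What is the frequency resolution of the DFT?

DFT frequency resolution = f_s / N
= 35000 / 1024 = 4375/128 Hz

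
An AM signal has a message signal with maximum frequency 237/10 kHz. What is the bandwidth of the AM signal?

In AM (double-sideband), the bandwidth is twice the message frequency.
BW = 2 * f_m = 2 * 237/10 kHz = 237/5 kHz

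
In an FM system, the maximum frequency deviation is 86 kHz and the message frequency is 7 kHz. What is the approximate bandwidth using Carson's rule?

Carson's rule: BW = 2*(delta_f + f_m)
= 2*(86 + 7) kHz = 186 kHz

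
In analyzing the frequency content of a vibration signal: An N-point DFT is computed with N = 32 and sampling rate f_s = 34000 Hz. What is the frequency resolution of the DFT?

DFT frequency resolution = f_s / N
= 34000 / 32 = 2125/2 Hz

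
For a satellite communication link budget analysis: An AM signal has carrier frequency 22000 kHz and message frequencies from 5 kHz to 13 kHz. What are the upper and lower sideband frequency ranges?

Upper sideband (USB) = fc + [fm_low, fm_high] = 22000 + [5, 13] = [22005, 22013] kHz
Lower sideband (LSB) = fc - [fm_high, fm_low] = 22000 - [13, 5] = [21987, 21995] kHz
Total occupied spectrum: 21987 kHz to 22013 kHz (plus carrier at 22000 kHz)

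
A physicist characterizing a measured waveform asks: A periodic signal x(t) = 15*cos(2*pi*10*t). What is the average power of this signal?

Average power of A*cos(wt) is A^2/2.
P = 15^2 / 2 = 225/2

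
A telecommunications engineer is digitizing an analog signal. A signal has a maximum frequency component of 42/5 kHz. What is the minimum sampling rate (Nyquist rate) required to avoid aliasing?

By the Nyquist-Shannon sampling theorem,
the minimum sampling rate (Nyquist rate) must be at least 2 * f_max.
Nyquist rate = 2 * 42/5 kHz = 84/5 kHz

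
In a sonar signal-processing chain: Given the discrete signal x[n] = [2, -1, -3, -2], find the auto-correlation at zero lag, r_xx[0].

The auto-correlation at zero lag r_xx[0] equals the signal energy.
r_xx[0] = sum of x[n]^2 = 2^2 + (-1)^2 + (-3)^2 + (-2)^2
= 4 + 1 + 9 + 4 = 18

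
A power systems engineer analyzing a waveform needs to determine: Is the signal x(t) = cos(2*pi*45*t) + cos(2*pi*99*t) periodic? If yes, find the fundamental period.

f1 = 45 Hz, f2 = 99 Hz
Period T1 = 1/45, T2 = 1/99
Ratio T1/T2 = 99/45, which is rational.
The signal is periodic with fundamental period T = 1/GCD(45,99) = 1/9 s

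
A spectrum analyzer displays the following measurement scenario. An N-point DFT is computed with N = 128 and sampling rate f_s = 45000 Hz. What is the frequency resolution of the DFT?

DFT frequency resolution = f_s / N
= 45000 / 128 = 5625/16 Hz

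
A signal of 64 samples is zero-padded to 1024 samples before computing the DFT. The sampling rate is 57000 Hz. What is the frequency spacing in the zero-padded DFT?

Original DFT: N = 64, resolution = f_s/N = 57000/64 = 7125/8 Hz
Zero-padded DFT: N = 1024, resolution = f_s/N = 57000/1024 = 7125/128 Hz
Zero-padding interpolates the spectrum (finer frequency grid)
but does NOT improve the true spectral resolution (ability to resolve close frequencies).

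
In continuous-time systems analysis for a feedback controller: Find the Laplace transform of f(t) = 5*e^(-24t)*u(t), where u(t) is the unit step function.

Standard Laplace transform pair:
e^(-at)*u(t) <-> 1/(s+a)
With a = 24: L{5*e^(-24t)*u(t)} = 5/(s+24), ROC: Re(s) > -24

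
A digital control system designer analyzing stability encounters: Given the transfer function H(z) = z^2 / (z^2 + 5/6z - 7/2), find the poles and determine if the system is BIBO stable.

Poles are roots of the denominator: z^2 + 5/6z - 7/2 = 0.
Quadratic formula: z = [-(5/6) +/- sqrt((5/6)^2 - 4*(-7/2))] / 2
Discriminant = 25/36 + 14 = 529/36; sqrt = 23/6.
z = (-5/6 +/- 23/6) / 2 => z = 3/2 or z = -7/3.
|p1| = 7/3, |p2| = 3/2.
For BIBO stability, all poles must lie inside the unit circle (|p| < 1).
System is UNSTABLE since at least one |p| >= 1.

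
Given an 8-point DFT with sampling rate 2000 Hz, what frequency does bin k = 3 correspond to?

The frequency of DFT bin k is: f_k = k * f_s / N
f_3 = 3 * 2000 / 8 = 750 Hz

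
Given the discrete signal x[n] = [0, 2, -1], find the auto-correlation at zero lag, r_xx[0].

The auto-correlation at zero lag r_xx[0] equals the signal energy.
r_xx[0] = sum of x[n]^2 = 0^2 + 2^2 + (-1)^2
= 0 + 4 + 1 = 5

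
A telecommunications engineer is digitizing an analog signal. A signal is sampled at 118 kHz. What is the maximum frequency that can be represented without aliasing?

The maximum frequency that can be represented without aliasing
is the Nyquist frequency: f_max = f_s / 2 = 118 kHz / 2 = 59 kHz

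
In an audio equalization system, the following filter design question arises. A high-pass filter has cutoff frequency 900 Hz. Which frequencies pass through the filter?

A high-pass filter passes all frequencies above the cutoff frequency 900 Hz and attenuates lower frequencies.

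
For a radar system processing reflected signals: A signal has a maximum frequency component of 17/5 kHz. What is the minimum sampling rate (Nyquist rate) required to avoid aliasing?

By the Nyquist-Shannon sampling theorem,
the minimum sampling rate (Nyquist rate) must be at least 2 * f_max.
Nyquist rate = 2 * 17/5 kHz = 34/5 kHz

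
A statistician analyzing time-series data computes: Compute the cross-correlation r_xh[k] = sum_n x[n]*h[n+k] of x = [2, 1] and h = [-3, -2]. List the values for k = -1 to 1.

Both sequences indexed from 0 and zero outside their support.
Lags with overlap: k = -1 to 1.
  r_xh[-1] = x[1]*h[0] = -3
  r_xh[0] = x[0]*h[0] + x[1]*h[1] = -8
  r_xh[1] = x[0]*h[1] = -4
r_xh = [-3, -8, -4] (for k = -1, ..., 1)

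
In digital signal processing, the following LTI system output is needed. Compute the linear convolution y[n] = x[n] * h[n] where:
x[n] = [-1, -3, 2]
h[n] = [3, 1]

y[n] = sum_k x[k]*h[n-k]. Output length = len(x) + len(h) - 1 = 3 + 2 - 1 = 4.
y[0] = -1*3 = -3
y[1] = -3*3 + -1*1 = -10
y[2] = 2*3 + -3*1 = 3
y[3] = 2*1 = 2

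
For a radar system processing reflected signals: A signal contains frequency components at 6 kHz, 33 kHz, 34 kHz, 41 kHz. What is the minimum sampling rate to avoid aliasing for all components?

The highest frequency component is f_max = 41 kHz.
Nyquist rate = 2 * f_max = 2 * 41 kHz = 82 kHz.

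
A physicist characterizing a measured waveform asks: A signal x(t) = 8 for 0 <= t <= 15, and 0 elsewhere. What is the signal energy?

Energy = integral of |x(t)|^2 dt over the signal duration
= 8^2 * 15 = 64 * 15 = 960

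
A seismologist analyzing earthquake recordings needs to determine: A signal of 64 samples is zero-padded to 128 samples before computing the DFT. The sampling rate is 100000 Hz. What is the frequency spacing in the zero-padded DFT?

Original DFT: N = 64, resolution = f_s/N = 100000/64 = 3125/2 Hz
Zero-padded DFT: N = 128, resolution = f_s/N = 100000/128 = 3125/4 Hz
Zero-padding interpolates the spectrum (finer frequency grid)
but does NOT improve the true spectral resolution (ability to resolve close frequencies).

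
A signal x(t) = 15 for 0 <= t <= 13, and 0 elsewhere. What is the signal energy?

Energy = integral of |x(t)|^2 dt over the signal duration
= 15^2 * 13 = 225 * 13 = 2925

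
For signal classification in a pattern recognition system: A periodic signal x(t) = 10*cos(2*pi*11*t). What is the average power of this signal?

Average power of A*cos(wt) is A^2/2.
P = 10^2 / 2 = 100/2 = 50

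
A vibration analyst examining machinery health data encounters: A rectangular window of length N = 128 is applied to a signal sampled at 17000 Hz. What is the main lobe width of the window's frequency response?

For a rectangular window of length N,
the main lobe width in frequency is 2*f_s/N.
= 2*17000/128 = 2125/8 Hz
This determines the minimum frequency separation for resolving two sinusoids.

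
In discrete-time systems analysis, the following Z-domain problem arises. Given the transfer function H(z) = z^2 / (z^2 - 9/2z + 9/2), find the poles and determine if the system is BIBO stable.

Poles are roots of the denominator: z^2 - 9/2z + 9/2 = 0.
Quadratic formula: z = [-(-9/2) +/- sqrt((-9/2)^2 - 4*(9/2))] / 2
Discriminant = 81/4 - 18 = 9/4; sqrt = 3/2.
z = (9/2 +/- 3/2) / 2 => z = 3 or z = 3/2.
|p1| = 3, |p2| = 3/2.
For BIBO stability, all poles must lie inside the unit circle (|p| < 1).
System is UNSTABLE since at least one |p| >= 1.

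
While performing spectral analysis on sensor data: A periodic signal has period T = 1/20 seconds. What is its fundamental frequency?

The fundamental frequency is the reciprocal of the period.
f = 1/T = 1/(1/20) = 20 Hz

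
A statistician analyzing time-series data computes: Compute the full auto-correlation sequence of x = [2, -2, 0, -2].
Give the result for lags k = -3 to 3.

r_xx[k] = sum_m x[m]*x[m+k], indexed from 0, for k = -3 to 3:
  r_xx[-3] = x[3]*x[0] = -4
  r_xx[-2] = x[2]*x[0] + x[3]*x[1] = 4
  r_xx[-1] = x[1]*x[0] + x[2]*x[1] + x[3]*x[2] = -4
  r_xx[0] = x[0]*x[0] + x[1]*x[1] + x[2]*x[2] + x[3]*x[3] = 12
  r_xx[1] = x[0]*x[1] + x[1]*x[2] + x[2]*x[3] = -4
  r_xx[2] = x[0]*x[2] + x[1]*x[3] = 4
  r_xx[3] = x[0]*x[3] = -4
r_xx = [-4, 4, -4, 12, -4, 4, -4]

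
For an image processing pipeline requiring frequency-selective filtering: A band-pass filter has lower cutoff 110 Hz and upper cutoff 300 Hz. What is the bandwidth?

Bandwidth = f_high - f_low
= 300 Hz - 110 Hz = 190 Hz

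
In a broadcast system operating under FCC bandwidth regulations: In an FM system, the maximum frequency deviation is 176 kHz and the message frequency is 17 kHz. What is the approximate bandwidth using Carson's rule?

Carson's rule: BW = 2*(delta_f + f_m)
= 2*(176 + 17) kHz = 386 kHz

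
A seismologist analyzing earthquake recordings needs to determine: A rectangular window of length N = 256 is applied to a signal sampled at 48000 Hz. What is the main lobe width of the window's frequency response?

For a rectangular window of length N,
the main lobe width in frequency is 2*f_s/N.
= 2*48000/256 = 375 Hz
This determines the minimum frequency separation for resolving two sinusoids.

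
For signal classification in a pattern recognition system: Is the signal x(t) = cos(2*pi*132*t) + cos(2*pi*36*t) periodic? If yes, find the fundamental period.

f1 = 132 Hz, f2 = 36 Hz
Period T1 = 1/132, T2 = 1/36
Ratio T1/T2 = 36/132, which is rational.
The signal is periodic with fundamental period T = 1/GCD(132,36) = 1/12 s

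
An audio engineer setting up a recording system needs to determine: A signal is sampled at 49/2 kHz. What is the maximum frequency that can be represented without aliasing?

The maximum frequency that can be represented without aliasing
is the Nyquist frequency: f_max = f_s / 2 = 49/2 kHz / 2 = 49/4 kHz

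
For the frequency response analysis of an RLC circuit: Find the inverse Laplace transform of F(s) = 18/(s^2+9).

Standard pair: w/(s^2+w^2) <-> sin(wt)*u(t)
Recognize w^2 = 9, so w = 3; numerator 18 = 6*3.
f(t) = 6*sin(3t)*u(t)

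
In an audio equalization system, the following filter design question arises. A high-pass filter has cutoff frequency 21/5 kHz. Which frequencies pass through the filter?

A high-pass filter passes all frequencies above the cutoff frequency 21/5 kHz and attenuates lower frequencies.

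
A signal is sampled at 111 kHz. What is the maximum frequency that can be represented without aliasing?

The maximum frequency that can be represented without aliasing
is the Nyquist frequency: f_max = f_s / 2 = 111 kHz / 2 = 111/2 kHz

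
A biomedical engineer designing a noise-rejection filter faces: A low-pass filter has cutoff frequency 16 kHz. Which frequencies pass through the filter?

A low-pass filter passes all frequencies below the cutoff frequency 16 kHz and attenuates higher frequencies.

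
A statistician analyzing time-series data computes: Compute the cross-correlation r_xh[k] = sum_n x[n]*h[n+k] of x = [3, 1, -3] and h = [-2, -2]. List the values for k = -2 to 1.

Both sequences indexed from 0 and zero outside their support.
Lags with overlap: k = -2 to 1.
  r_xh[-2] = x[2]*h[0] = 6
  r_xh[-1] = x[1]*h[0] + x[2]*h[1] = 4
  r_xh[0] = x[0]*h[0] + x[1]*h[1] = -8
  r_xh[1] = x[0]*h[1] = -6
r_xh = [6, 4, -8, -6] (for k = -2, ..., 1)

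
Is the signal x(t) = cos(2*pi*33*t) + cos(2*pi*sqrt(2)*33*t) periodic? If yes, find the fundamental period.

f1 = 33 Hz, f2 = 33*sqrt(2) Hz
Ratio f2/f1 = sqrt(2), which is irrational.
Since the frequency ratio is irrational, no common period exists.
The signal is not periodic.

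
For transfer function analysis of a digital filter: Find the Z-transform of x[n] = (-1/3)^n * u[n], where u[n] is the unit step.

The Z-transform of a^n * u[n] is z/(z-a) for |z| > |a|.
Here a = -1/3, so X(z) = z/(z - (-1/3)) = 3z/(3z + 1)
ROC: |z| > 1/3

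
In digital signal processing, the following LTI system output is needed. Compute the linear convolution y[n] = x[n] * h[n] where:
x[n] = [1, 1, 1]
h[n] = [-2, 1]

y[n] = sum_k x[k]*h[n-k]. Output length = len(x) + len(h) - 1 = 3 + 2 - 1 = 4.
y[0] = 1*-2 = -2
y[1] = 1*-2 + 1*1 = -1
y[2] = 1*-2 + 1*1 = -1
y[3] = 1*1 = 1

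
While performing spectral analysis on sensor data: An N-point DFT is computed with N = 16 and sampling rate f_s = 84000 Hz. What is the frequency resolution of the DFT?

DFT frequency resolution = f_s / N
= 84000 / 16 = 5250 Hz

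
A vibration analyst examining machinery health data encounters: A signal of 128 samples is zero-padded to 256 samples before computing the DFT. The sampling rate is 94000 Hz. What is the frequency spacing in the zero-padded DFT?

Original DFT: N = 128, resolution = f_s/N = 94000/128 = 5875/8 Hz
Zero-padded DFT: N = 256, resolution = f_s/N = 94000/256 = 5875/16 Hz
Zero-padding interpolates the spectrum (finer frequency grid)
but does NOT improve the true spectral resolution (ability to resolve close frequencies).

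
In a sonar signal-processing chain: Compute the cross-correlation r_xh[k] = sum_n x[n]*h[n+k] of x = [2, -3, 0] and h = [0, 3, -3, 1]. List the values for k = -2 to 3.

Both sequences indexed from 0 and zero outside their support.
Lags with overlap: k = -2 to 3.
  r_xh[-2] = x[2]*h[0] = 0
  r_xh[-1] = x[1]*h[0] + x[2]*h[1] = 0
  r_xh[0] = x[0]*h[0] + x[1]*h[1] + x[2]*h[2] = -9
  r_xh[1] = x[0]*h[1] + x[1]*h[2] + x[2]*h[3] = 15
  r_xh[2] = x[0]*h[2] + x[1]*h[3] = -9
  r_xh[3] = x[0]*h[3] = 2
r_xh = [0, 0, -9, 15, -9, 2] (for k = -2, ..., 3)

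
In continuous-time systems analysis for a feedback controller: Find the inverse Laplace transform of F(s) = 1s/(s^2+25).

Standard pair: s/(s^2+w^2) <-> cos(wt)*u(t)
With k=1, w=5: f(t) = cos(5t)*u(t)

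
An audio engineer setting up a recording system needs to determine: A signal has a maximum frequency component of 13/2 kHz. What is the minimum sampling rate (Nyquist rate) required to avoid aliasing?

By the Nyquist-Shannon sampling theorem,
the minimum sampling rate (Nyquist rate) must be at least 2 * f_max.
Nyquist rate = 2 * 13/2 kHz = 13 kHz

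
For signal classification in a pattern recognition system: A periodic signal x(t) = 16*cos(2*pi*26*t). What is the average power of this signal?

Average power of A*cos(wt) is A^2/2.
P = 16^2 / 2 = 256/2 = 128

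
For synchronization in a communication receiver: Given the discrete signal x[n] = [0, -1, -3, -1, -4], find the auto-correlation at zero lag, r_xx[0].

The auto-correlation at zero lag r_xx[0] equals the signal energy.
r_xx[0] = sum of x[n]^2 = 0^2 + (-1)^2 + (-3)^2 + (-1)^2 + (-4)^2
= 0 + 1 + 9 + 1 + 16 = 27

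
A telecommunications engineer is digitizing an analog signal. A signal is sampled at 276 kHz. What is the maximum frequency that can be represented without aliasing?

The maximum frequency that can be represented without aliasing
is the Nyquist frequency: f_max = f_s / 2 = 276 kHz / 2 = 138 kHz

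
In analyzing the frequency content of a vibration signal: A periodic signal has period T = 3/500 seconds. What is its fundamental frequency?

The fundamental frequency is the reciprocal of the period.
f = 1/T = 1/(3/500) = 500/3 Hz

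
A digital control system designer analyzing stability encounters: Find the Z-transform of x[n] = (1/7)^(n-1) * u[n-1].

Time-shifting property: if X(z) = Z{x[n]}, then Z{x[n-d]} = z^(-d) * X(z)
X(z) = z/(z - 1/7) for x[n] = (1/7)^n * u[n]
Z{x[n-1]} = z^(-1) * z/(z - 1/7) = 1/(z - 1/7)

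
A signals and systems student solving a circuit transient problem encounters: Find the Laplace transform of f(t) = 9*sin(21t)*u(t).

Standard pair: sin(wt)*u(t) <-> w/(s^2+w^2)
With w = 21: L{9*sin(21t)*u(t)} = 189/(s^2+441)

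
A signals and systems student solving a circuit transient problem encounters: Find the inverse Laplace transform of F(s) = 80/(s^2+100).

Standard pair: w/(s^2+w^2) <-> sin(wt)*u(t)
Recognize w^2 = 100, so w = 10; numerator 80 = 8*10.
f(t) = 8*sin(10t)*u(t)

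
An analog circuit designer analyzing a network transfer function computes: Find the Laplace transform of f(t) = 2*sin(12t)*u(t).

Standard pair: sin(wt)*u(t) <-> w/(s^2+w^2)
With w = 12: L{2*sin(12t)*u(t)} = 24/(s^2+144)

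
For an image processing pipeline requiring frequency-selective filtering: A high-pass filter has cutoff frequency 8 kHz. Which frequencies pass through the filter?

A high-pass filter passes all frequencies above the cutoff frequency 8 kHz and attenuates lower frequencies.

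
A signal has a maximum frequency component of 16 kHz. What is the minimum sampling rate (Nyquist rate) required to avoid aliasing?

By the Nyquist-Shannon sampling theorem,
the minimum sampling rate (Nyquist rate) must be at least 2 * f_max.
Nyquist rate = 2 * 16 kHz = 32 kHz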